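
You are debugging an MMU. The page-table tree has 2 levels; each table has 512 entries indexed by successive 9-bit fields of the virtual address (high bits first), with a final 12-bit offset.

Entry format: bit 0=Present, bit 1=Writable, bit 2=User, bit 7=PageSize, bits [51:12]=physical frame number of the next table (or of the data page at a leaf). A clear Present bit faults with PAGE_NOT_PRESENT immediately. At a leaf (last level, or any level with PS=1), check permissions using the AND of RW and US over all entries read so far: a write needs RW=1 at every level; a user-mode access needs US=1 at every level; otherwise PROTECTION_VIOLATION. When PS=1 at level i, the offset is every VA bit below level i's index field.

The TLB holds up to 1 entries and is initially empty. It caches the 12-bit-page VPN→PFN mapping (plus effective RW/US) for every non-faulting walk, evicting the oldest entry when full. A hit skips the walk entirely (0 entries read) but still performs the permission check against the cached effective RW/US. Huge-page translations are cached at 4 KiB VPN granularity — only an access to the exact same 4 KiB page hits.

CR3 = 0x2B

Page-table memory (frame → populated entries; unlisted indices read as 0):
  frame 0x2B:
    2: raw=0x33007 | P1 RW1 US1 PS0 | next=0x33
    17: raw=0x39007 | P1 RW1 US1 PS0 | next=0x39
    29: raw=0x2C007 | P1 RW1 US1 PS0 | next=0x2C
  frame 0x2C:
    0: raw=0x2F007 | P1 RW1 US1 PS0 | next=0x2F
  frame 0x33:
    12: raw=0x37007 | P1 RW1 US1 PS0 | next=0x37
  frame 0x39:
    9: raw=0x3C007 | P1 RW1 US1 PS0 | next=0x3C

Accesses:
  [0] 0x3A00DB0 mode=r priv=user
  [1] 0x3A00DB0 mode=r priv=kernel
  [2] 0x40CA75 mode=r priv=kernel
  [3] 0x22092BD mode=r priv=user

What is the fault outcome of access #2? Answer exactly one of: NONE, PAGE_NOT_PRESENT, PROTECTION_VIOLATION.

Per-access translation:
#0 VA=0x3A00DB0 (r,user):
  [0] read 0x2B idx=29: raw=0x2C007 flags P=1 W=1 U=1 S=0
  [1] read 0x2C idx=0: raw=0x2F007 flags P=1 W=1 U=1 S=0
  → PA=0x2FDB0  (2 entries read)
#1 VA=0x3A00DB0 (r,kernel):
  TLB hit vpn=0x3A00 → PA=0x2FDB0
#2 VA=0x40CA75 (r,kernel):
  [0] read 0x2B idx=2: raw=0x33007 flags P=1 W=1 U=1 S=0
  [1] read 0x33 idx=12: raw=0x37007 flags P=1 W=1 U=1 S=0
  → PA=0x37A75  (2 entries read)
#3 VA=0x22092BD (r,user):
  [0] read 0x2B idx=17: raw=0x39007 flags P=1 W=1 U=1 S=0
  [1] read 0x39 idx=9: raw=0x3C007 flags P=1 W=1 U=1 S=0
  → PA=0x3C2BD  (2 entries read)

Access #2 fault: NONE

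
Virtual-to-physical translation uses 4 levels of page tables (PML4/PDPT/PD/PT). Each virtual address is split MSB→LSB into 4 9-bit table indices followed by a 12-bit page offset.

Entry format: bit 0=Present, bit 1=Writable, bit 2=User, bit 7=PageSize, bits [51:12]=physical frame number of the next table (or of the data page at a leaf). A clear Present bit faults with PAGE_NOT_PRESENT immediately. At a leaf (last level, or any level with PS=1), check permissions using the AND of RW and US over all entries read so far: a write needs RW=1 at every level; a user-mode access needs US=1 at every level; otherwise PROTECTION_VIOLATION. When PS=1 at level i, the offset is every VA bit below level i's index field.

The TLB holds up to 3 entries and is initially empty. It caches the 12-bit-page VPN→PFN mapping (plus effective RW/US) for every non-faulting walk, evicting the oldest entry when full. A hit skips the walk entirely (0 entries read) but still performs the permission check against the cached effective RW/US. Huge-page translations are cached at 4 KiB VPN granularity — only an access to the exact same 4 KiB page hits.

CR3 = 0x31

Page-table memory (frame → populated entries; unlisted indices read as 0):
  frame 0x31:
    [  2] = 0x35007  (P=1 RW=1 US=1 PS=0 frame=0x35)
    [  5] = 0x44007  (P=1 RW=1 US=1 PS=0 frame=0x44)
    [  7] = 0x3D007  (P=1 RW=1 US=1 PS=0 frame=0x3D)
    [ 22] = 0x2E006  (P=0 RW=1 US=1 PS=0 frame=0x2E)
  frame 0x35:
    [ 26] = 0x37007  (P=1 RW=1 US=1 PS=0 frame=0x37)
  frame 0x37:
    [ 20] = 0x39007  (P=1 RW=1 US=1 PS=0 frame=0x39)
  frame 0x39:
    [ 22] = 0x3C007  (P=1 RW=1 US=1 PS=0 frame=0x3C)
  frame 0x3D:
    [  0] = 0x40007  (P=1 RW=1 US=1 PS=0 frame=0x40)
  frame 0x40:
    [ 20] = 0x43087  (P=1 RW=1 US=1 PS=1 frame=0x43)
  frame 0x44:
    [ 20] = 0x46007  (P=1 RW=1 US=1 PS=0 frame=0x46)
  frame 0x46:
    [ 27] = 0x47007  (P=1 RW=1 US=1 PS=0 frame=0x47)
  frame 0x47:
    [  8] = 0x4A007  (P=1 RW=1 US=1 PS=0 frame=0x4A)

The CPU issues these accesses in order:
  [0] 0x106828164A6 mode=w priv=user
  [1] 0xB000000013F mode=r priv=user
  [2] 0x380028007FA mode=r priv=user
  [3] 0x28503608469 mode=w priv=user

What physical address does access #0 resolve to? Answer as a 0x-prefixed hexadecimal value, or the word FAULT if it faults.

Trace:
#0 VA=0x106828164A6 (w,user):
  [0] read 0x31 idx=2: raw=0x35007 flags P=1 W=1 U=1 S=0
  [1] read 0x35 idx=26: raw=0x37007 flags P=1 W=1 U=1 S=0
  [2] read 0x37 idx=20: raw=0x39007 flags P=1 W=1 U=1 S=0
  [3] read 0x39 idx=22: raw=0x3C007 flags P=1 W=1 U=1 S=0
  → PA=0x3C4A6  (4 entries read)
#1 VA=0xB000000013F (r,user):
  [0] read 0x31 idx=22: raw=0x2E006 flags P=0 W=1 U=1 S=0
  ⇒ fault: PAGE_NOT_PRESENT  — 1 lookups
#2 VA=0x380028007FA (r,user):
  [0] read 0x31 idx=7: raw=0x3D007 flags P=1 W=1 U=1 S=0
  [1] read 0x3D idx=0: raw=0x40007 flags P=1 W=1 U=1 S=0
  [2] read 0x40 idx=20: raw=0x43087 flags P=1 W=1 U=1 S=1
  → PA=0x437FA (huge @L2)  (3 entries read)
#3 VA=0x28503608469 (w,user):
  [0] read 0x31 idx=5: raw=0x44007 flags P=1 W=1 U=1 S=0
  [1] read 0x44 idx=20: raw=0x46007 flags P=1 W=1 U=1 S=0
  [2] read 0x46 idx=27: raw=0x47007 flags P=1 W=1 U=1 S=0
  [3] read 0x47 idx=8: raw=0x4A007 flags P=1 W=1 U=1 S=0
  → PA=0x4A469  (4 entries read)

Access #0 PA: 0x3C4A6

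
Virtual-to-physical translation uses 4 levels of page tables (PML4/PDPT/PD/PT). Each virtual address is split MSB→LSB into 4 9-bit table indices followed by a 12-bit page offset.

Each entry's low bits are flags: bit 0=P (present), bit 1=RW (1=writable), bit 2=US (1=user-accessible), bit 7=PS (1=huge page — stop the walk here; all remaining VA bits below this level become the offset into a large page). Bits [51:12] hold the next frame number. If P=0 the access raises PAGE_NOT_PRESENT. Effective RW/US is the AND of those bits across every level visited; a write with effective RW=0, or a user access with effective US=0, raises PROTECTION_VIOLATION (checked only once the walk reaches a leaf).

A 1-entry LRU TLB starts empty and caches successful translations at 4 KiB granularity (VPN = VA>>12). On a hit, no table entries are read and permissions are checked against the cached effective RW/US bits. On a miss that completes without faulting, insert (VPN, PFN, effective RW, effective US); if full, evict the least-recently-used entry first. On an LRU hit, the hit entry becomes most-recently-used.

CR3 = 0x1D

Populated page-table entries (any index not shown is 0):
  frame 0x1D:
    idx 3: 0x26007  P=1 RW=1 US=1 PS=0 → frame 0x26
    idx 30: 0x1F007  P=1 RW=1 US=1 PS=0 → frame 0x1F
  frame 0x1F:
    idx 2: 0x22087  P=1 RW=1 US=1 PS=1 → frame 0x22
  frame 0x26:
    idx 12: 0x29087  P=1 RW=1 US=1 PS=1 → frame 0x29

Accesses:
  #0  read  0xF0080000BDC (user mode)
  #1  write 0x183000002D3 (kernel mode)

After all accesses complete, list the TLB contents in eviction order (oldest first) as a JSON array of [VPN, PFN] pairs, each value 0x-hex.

Walk each access:
#0 VA=0xF0080000BDC (r,user):
  L0: frame=0x1D idx=30 entry=0x1F007 [P=1 RW=1 US=1 PS=0]
  L1: frame=0x1F idx=2 entry=0x22087 [P=1 RW=1 US=1 PS=1]
  ✓ 0x22BDC (huge @L1)  — 2 lookups
#1 VA=0x183000002D3 (w,kernel):
  L0: frame=0x1D idx=3 entry=0x26007 [P=1 RW=1 US=1 PS=0]
  L1: frame=0x26 idx=12 entry=0x29087 [P=1 RW=1 US=1 PS=1]
  ✓ 0x292D3 (huge @L1)  — 2 lookups

TLB: [["0x18300000", "0x29"]]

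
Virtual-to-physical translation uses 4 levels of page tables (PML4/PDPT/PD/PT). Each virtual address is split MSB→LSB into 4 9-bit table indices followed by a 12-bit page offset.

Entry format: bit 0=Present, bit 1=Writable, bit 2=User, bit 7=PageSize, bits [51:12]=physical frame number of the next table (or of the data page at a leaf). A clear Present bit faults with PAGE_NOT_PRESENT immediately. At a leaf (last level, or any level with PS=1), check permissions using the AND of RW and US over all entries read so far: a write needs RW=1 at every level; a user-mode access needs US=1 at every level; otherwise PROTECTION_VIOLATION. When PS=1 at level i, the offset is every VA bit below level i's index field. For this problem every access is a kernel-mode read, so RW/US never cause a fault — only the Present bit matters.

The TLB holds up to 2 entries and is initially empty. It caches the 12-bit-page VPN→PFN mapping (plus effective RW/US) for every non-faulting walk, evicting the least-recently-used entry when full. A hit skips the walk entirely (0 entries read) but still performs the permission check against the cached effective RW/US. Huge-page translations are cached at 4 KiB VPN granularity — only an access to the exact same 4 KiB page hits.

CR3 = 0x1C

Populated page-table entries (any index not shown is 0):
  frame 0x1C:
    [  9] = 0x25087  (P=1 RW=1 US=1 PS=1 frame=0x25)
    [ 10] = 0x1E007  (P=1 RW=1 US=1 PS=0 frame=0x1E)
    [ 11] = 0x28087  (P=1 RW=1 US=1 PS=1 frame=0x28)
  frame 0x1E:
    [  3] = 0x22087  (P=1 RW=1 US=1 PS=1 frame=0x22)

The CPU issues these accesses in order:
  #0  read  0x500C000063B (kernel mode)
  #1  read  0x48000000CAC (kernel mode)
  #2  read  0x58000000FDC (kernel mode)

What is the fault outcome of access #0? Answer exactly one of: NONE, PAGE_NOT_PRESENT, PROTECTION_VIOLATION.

Trace:
#0 VA=0x500C000063B (r,kernel):
  L0 @0x1C[10] → 0x1E007  P=1,RW=1,US=1,PS=0
  L1 @0x1E[3] → 0x22087  P=1,RW=1,US=1,PS=1
  ✓ 0x2263B (huge @L1)  — 2 lookups
#1 VA=0x48000000CAC (r,kernel):
  L0 @0x1C[9] → 0x25087  P=1,RW=1,US=1,PS=1
  ✓ 0x25CAC (huge @L0)  — 1 lookups
#2 VA=0x58000000FDC (r,kernel):
  L0 @0x1C[11] → 0x28087  P=1,RW=1,US=1,PS=1
  ✓ 0x28FDC (huge @L0)  — 1 lookups

Access #0 fault: NONE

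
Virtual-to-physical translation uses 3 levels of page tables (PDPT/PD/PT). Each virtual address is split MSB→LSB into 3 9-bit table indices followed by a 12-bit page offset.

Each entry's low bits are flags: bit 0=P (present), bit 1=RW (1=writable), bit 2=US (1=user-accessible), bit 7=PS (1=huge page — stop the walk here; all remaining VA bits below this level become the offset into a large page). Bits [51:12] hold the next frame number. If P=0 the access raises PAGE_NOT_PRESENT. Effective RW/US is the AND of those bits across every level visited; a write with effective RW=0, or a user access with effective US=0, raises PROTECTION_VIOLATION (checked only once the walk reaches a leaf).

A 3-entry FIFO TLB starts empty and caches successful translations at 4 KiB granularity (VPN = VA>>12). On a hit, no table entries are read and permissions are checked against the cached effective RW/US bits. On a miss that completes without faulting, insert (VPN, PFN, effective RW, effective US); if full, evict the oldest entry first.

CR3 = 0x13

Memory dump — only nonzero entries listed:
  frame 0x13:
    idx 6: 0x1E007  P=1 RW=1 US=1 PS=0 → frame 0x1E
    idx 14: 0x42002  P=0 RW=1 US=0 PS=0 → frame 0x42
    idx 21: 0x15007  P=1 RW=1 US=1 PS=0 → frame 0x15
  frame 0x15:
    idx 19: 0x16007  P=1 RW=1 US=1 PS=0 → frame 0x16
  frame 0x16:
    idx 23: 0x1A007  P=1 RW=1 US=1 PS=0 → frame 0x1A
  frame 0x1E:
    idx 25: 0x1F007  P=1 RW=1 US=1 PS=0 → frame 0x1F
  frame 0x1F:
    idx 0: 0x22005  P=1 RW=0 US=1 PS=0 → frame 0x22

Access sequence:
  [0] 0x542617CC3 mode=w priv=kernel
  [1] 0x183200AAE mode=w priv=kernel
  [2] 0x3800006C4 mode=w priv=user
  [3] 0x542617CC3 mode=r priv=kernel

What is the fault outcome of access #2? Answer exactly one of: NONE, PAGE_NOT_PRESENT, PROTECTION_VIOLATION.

Per-access translation:
#0 VA=0x542617CC3 (w,kernel):
  L0 @0x13[21] → 0x15007  P=1,RW=1,US=1,PS=0
  L1 @0x15[19] → 0x16007  P=1,RW=1,US=1,PS=0
  L2 @0x16[23] → 0x1A007  P=1,RW=1,US=1,PS=0
  ⇒ phys 0x1ACC3  [3 reads]
#1 VA=0x183200AAE (w,kernel):
  L0 @0x13[6] → 0x1E007  P=1,RW=1,US=1,PS=0
  L1 @0x1E[25] → 0x1F007  P=1,RW=1,US=1,PS=0
  L2 @0x1F[0] → 0x22005  P=1,RW=0,US=1,PS=0
  ⇒ fault: PROTECTION_VIOLATION  — 3 lookups
#2 VA=0x3800006C4 (w,user):
  L0 @0x13[14] → 0x42002  P=0,RW=1,US=0,PS=0
  ⇒ fault: PAGE_NOT_PRESENT  — 1 lookups
#3 VA=0x542617CC3 (r,kernel):
  TLB hit vpn=0x542617 → PA=0x1ACC3

Access #2 fault: PAGE_NOT_PRESENT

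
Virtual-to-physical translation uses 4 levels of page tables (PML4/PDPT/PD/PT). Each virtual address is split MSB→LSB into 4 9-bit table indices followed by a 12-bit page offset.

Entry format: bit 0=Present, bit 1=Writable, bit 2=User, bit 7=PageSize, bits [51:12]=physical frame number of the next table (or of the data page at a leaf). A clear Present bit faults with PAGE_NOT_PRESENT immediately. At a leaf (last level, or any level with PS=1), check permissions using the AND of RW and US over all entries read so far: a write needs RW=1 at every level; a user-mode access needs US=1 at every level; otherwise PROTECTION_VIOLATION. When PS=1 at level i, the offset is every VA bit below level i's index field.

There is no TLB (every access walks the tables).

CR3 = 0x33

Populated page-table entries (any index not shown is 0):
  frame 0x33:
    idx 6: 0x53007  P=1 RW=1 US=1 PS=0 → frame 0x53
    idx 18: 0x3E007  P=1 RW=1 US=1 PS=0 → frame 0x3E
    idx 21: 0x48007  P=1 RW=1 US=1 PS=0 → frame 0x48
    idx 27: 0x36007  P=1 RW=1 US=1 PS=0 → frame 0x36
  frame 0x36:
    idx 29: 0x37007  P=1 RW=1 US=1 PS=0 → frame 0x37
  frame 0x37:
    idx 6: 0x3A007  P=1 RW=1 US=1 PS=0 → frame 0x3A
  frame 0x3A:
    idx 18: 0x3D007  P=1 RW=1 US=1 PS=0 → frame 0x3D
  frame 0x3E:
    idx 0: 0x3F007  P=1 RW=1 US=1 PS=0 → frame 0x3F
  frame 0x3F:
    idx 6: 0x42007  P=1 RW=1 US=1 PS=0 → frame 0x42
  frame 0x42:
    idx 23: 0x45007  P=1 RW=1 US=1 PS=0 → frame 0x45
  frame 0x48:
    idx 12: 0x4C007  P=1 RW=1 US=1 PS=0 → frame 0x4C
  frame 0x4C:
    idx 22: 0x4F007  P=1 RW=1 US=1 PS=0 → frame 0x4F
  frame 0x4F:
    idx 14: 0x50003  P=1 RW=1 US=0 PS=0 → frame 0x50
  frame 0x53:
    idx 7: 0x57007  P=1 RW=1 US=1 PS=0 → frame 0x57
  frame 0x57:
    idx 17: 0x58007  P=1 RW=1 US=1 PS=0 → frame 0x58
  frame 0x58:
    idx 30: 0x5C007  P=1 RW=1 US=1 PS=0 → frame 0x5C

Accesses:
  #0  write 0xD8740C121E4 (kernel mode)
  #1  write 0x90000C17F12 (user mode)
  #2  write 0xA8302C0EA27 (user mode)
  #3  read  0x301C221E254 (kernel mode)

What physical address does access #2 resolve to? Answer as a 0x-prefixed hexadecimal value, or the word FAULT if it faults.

Per-access translation:
#0 VA=0xD8740C121E4 (w,kernel):
  lvl0: tbl 0x33, slot 27 ⇒ 0x36007 (P1/RW1/US1/PS0)
  lvl1: tbl 0x36, slot 29 ⇒ 0x37007 (P1/RW1/US1/PS0)
  lvl2: tbl 0x37, slot 6 ⇒ 0x3A007 (P1/RW1/US1/PS0)
  lvl3: tbl 0x3A, slot 18 ⇒ 0x3D007 (P1/RW1/US1/PS0)
  → PA=0x3D1E4  (4 entries read)
#1 VA=0x90000C17F12 (w,user):
  lvl0: tbl 0x33, slot 18 ⇒ 0x3E007 (P1/RW1/US1/PS0)
  lvl1: tbl 0x3E, slot 0 ⇒ 0x3F007 (P1/RW1/US1/PS0)
  lvl2: tbl 0x3F, slot 6 ⇒ 0x42007 (P1/RW1/US1/PS0)
  lvl3: tbl 0x42, slot 23 ⇒ 0x45007 (P1/RW1/US1/PS0)
  → PA=0x45F12  (4 entries read)
#2 VA=0xA8302C0EA27 (w,user):
  lvl0: tbl 0x33, slot 21 ⇒ 0x48007 (P1/RW1/US1/PS0)
  lvl1: tbl 0x48, slot 12 ⇒ 0x4C007 (P1/RW1/US1/PS0)
  lvl2: tbl 0x4C, slot 22 ⇒ 0x4F007 (P1/RW1/US1/PS0)
  lvl3: tbl 0x4F, slot 14 ⇒ 0x50003 (P1/RW1/US0/PS0)
  ✗ PROTECTION_VIOLATION  [4 reads]
#3 VA=0x301C221E254 (r,kernel):
  lvl0: tbl 0x33, slot 6 ⇒ 0x53007 (P1/RW1/US1/PS0)
  lvl1: tbl 0x53, slot 7 ⇒ 0x57007 (P1/RW1/US1/PS0)
  lvl2: tbl 0x57, slot 17 ⇒ 0x58007 (P1/RW1/US1/PS0)
  lvl3: tbl 0x58, slot 30 ⇒ 0x5C007 (P1/RW1/US1/PS0)
  → PA=0x5C254  (4 entries read)

Access #2 PA: FAULT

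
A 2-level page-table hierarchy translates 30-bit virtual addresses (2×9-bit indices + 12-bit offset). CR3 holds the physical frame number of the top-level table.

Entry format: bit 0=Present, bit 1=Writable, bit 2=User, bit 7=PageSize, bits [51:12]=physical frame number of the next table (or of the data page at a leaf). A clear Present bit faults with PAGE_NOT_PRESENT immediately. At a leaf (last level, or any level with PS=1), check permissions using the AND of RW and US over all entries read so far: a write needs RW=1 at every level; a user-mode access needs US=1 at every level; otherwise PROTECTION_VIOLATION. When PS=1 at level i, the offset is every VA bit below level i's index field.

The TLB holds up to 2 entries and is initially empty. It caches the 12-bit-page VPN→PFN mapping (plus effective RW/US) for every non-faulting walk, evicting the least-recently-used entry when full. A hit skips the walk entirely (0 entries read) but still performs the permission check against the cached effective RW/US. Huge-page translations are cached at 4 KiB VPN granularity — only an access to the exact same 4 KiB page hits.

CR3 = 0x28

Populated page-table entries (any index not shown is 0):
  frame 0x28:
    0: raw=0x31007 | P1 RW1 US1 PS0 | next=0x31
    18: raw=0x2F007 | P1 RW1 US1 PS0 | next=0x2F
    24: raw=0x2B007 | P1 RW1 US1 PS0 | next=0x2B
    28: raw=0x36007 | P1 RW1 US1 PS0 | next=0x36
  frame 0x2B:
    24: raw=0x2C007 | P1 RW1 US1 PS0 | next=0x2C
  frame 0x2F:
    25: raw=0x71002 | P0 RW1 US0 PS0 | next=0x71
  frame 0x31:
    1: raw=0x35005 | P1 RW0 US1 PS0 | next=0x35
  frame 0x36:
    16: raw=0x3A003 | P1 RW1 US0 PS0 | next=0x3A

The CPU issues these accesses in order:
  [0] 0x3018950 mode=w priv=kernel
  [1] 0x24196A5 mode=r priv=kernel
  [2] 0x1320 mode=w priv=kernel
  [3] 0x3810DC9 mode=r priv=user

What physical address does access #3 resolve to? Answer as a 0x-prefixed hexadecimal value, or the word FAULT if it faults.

Walk each access:
#0 VA=0x3018950 (w,kernel):
  L0 @0x28[24] → 0x2B007  P=1,RW=1,US=1,PS=0
  L1 @0x2B[24] → 0x2C007  P=1,RW=1,US=1,PS=0
  → PA=0x2C950  (2 entries read)
#1 VA=0x24196A5 (r,kernel):
  L0 @0x28[18] → 0x2F007  P=1,RW=1,US=1,PS=0
  L1 @0x2F[25] → 0x71002  P=0,RW=1,US=0,PS=0
  → PAGE_NOT_PRESENT  (2 entries read)
#2 VA=0x1320 (w,kernel):
  L0 @0x28[0] → 0x31007  P=1,RW=1,US=1,PS=0
  L1 @0x31[1] → 0x35005  P=1,RW=0,US=1,PS=0
  → PROTECTION_VIOLATION  (2 entries read)
#3 VA=0x3810DC9 (r,user):
  L0 @0x28[28] → 0x36007  P=1,RW=1,US=1,PS=0
  L1 @0x36[16] → 0x3A003  P=1,RW=1,US=0,PS=0
  → PROTECTION_VIOLATION  (2 entries read)

Access #3 PA: FAULT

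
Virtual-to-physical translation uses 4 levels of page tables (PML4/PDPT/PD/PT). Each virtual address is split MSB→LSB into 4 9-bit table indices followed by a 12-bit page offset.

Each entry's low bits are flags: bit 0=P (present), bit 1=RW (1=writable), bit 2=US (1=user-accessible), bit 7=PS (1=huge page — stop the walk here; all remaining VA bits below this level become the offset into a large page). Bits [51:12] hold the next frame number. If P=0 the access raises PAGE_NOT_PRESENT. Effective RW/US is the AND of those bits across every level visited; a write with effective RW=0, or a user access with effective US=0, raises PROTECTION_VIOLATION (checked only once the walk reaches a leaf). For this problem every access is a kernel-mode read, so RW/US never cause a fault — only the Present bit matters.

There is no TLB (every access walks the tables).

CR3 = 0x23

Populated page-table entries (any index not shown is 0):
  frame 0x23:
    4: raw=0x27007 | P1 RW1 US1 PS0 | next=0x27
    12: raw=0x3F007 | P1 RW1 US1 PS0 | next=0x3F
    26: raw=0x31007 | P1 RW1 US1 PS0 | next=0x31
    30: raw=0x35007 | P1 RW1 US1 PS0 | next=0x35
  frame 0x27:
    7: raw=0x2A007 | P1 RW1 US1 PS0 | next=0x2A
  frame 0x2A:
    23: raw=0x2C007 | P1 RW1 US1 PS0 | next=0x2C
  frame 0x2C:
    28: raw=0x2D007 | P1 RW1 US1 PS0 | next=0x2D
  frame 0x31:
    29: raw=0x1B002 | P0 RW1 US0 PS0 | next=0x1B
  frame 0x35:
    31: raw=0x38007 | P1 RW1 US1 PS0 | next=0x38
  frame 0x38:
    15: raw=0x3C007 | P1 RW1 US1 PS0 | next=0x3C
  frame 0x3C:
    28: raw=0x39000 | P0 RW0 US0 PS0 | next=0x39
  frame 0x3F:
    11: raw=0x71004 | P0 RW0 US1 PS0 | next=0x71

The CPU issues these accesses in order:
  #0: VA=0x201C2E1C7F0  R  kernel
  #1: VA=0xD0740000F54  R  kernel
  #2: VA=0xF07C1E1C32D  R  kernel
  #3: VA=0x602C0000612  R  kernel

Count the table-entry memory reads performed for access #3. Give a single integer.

Walk each access:
#0 VA=0x201C2E1C7F0 (r,kernel):
  [0] read 0x23 idx=4: raw=0x27007 flags P=1 W=1 U=1 S=0
  [1] read 0x27 idx=7: raw=0x2A007 flags P=1 W=1 U=1 S=0
  [2] read 0x2A idx=23: raw=0x2C007 flags P=1 W=1 U=1 S=0
  [3] read 0x2C idx=28: raw=0x2D007 flags P=1 W=1 U=1 S=0
  ⇒ phys 0x2D7F0  [4 reads]
#1 VA=0xD0740000F54 (r,kernel):
  [0] read 0x23 idx=26: raw=0x31007 flags P=1 W=1 U=1 S=0
  [1] read 0x31 idx=29: raw=0x1B002 flags P=0 W=1 U=0 S=0
  → PAGE_NOT_PRESENT  (2 entries read)
#2 VA=0xF07C1E1C32D (r,kernel):
  [0] read 0x23 idx=30: raw=0x35007 flags P=1 W=1 U=1 S=0
  [1] read 0x35 idx=31: raw=0x38007 flags P=1 W=1 U=1 S=0
  [2] read 0x38 idx=15: raw=0x3C007 flags P=1 W=1 U=1 S=0
  [3] read 0x3C idx=28: raw=0x39000 flags P=0 W=0 U=0 S=0
  → PAGE_NOT_PRESENT  (4 entries read)
#3 VA=0x602C0000612 (r,kernel):
  [0] read 0x23 idx=12: raw=0x3F007 flags P=1 W=1 U=1 S=0
  [1] read 0x3F idx=11: raw=0x71004 flags P=0 W=0 U=1 S=0
  → PAGE_NOT_PRESENT  (2 entries read)

Entries read for #3: 2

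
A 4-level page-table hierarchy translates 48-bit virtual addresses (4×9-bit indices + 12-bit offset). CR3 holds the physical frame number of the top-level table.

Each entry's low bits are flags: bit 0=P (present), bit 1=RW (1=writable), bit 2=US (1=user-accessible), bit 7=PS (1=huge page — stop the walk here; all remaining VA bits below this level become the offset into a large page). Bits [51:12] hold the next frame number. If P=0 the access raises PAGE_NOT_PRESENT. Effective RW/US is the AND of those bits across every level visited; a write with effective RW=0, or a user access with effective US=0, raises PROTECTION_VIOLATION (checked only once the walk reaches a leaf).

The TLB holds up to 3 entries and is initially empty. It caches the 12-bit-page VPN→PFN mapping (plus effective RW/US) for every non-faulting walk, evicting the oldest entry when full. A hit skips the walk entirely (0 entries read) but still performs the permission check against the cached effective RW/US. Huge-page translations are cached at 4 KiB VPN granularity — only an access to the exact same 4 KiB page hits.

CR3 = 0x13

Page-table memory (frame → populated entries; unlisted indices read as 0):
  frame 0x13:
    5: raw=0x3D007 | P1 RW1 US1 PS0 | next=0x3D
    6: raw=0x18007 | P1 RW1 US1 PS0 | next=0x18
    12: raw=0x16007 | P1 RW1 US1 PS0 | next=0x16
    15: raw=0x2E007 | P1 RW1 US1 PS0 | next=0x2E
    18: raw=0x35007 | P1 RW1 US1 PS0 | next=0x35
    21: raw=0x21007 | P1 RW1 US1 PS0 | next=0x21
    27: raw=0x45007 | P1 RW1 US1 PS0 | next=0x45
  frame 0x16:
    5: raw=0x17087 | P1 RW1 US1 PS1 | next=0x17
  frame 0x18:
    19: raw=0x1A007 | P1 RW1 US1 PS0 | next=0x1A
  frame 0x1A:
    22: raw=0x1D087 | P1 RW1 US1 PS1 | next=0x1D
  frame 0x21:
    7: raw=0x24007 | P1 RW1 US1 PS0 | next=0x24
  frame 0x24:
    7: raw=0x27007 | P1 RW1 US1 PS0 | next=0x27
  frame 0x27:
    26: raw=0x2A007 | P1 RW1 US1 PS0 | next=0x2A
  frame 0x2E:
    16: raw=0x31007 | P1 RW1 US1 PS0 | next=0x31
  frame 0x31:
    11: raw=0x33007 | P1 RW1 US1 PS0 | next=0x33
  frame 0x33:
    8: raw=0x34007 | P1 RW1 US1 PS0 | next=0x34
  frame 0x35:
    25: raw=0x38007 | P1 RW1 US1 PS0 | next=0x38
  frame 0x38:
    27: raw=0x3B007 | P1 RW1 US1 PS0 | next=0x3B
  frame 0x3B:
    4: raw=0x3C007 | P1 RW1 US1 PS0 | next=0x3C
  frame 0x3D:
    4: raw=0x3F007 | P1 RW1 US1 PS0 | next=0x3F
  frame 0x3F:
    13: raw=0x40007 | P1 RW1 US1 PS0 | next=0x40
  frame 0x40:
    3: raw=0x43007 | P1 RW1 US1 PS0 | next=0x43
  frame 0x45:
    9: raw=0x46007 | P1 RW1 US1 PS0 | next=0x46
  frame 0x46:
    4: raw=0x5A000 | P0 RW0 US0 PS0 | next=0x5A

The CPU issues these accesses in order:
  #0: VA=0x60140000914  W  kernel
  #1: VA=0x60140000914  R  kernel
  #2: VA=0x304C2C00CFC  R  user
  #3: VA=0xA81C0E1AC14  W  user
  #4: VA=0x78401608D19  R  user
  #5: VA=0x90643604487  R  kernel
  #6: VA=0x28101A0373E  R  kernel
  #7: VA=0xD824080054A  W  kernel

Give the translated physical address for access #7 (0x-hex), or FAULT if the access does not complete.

Per-access translation:
#0 VA=0x60140000914 (w,kernel):
  lvl0: tbl 0x13, slot 12 ⇒ 0x16007 (P1/RW1/US1/PS0)
  lvl1: tbl 0x16, slot 5 ⇒ 0x17087 (P1/RW1/US1/PS1)
  ⇒ phys 0x17914 (huge @L1)  [2 reads]
#1 VA=0x60140000914 (r,kernel):
  TLB hit vpn=0x60140000 → PA=0x17914
#2 VA=0x304C2C00CFC (r,user):
  lvl0: tbl 0x13, slot 6 ⇒ 0x18007 (P1/RW1/US1/PS0)
  lvl1: tbl 0x18, slot 19 ⇒ 0x1A007 (P1/RW1/US1/PS0)
  lvl2: tbl 0x1A, slot 22 ⇒ 0x1D087 (P1/RW1/US1/PS1)
  ⇒ phys 0x1DCFC (huge @L2)  [3 reads]
#3 VA=0xA81C0E1AC14 (w,user):
  lvl0: tbl 0x13, slot 21 ⇒ 0x21007 (P1/RW1/US1/PS0)
  lvl1: tbl 0x21, slot 7 ⇒ 0x24007 (P1/RW1/US1/PS0)
  lvl2: tbl 0x24, slot 7 ⇒ 0x27007 (P1/RW1/US1/PS0)
  lvl3: tbl 0x27, slot 26 ⇒ 0x2A007 (P1/RW1/US1/PS0)
  ⇒ phys 0x2AC14  [4 reads]
#4 VA=0x78401608D19 (r,user):
  lvl0: tbl 0x13, slot 15 ⇒ 0x2E007 (P1/RW1/US1/PS0)
  lvl1: tbl 0x2E, slot 16 ⇒ 0x31007 (P1/RW1/US1/PS0)
  lvl2: tbl 0x31, slot 11 ⇒ 0x33007 (P1/RW1/US1/PS0)
  lvl3: tbl 0x33, slot 8 ⇒ 0x34007 (P1/RW1/US1/PS0)
  ⇒ phys 0x34D19  [4 reads]
#5 VA=0x90643604487 (r,kernel):
  lvl0: tbl 0x13, slot 18 ⇒ 0x35007 (P1/RW1/US1/PS0)
  lvl1: tbl 0x35, slot 25 ⇒ 0x38007 (P1/RW1/US1/PS0)
  lvl2: tbl 0x38, slot 27 ⇒ 0x3B007 (P1/RW1/US1/PS0)
  lvl3: tbl 0x3B, slot 4 ⇒ 0x3C007 (P1/RW1/US1/PS0)
  ⇒ phys 0x3C487  [4 reads]
#6 VA=0x28101A0373E (r,kernel):
  lvl0: tbl 0x13, slot 5 ⇒ 0x3D007 (P1/RW1/US1/PS0)
  lvl1: tbl 0x3D, slot 4 ⇒ 0x3F007 (P1/RW1/US1/PS0)
  lvl2: tbl 0x3F, slot 13 ⇒ 0x40007 (P1/RW1/US1/PS0)
  lvl3: tbl 0x40, slot 3 ⇒ 0x43007 (P1/RW1/US1/PS0)
  ⇒ phys 0x4373E  [4 reads]
#7 VA=0xD824080054A (w,kernel):
  lvl0: tbl 0x13, slot 27 ⇒ 0x45007 (P1/RW1/US1/PS0)
  lvl1: tbl 0x45, slot 9 ⇒ 0x46007 (P1/RW1/US1/PS0)
  lvl2: tbl 0x46, slot 4 ⇒ 0x5A000 (P0/RW0/US0/PS0)
  ✗ PAGE_NOT_PRESENT  [3 reads]

Access #7 PA: FAULT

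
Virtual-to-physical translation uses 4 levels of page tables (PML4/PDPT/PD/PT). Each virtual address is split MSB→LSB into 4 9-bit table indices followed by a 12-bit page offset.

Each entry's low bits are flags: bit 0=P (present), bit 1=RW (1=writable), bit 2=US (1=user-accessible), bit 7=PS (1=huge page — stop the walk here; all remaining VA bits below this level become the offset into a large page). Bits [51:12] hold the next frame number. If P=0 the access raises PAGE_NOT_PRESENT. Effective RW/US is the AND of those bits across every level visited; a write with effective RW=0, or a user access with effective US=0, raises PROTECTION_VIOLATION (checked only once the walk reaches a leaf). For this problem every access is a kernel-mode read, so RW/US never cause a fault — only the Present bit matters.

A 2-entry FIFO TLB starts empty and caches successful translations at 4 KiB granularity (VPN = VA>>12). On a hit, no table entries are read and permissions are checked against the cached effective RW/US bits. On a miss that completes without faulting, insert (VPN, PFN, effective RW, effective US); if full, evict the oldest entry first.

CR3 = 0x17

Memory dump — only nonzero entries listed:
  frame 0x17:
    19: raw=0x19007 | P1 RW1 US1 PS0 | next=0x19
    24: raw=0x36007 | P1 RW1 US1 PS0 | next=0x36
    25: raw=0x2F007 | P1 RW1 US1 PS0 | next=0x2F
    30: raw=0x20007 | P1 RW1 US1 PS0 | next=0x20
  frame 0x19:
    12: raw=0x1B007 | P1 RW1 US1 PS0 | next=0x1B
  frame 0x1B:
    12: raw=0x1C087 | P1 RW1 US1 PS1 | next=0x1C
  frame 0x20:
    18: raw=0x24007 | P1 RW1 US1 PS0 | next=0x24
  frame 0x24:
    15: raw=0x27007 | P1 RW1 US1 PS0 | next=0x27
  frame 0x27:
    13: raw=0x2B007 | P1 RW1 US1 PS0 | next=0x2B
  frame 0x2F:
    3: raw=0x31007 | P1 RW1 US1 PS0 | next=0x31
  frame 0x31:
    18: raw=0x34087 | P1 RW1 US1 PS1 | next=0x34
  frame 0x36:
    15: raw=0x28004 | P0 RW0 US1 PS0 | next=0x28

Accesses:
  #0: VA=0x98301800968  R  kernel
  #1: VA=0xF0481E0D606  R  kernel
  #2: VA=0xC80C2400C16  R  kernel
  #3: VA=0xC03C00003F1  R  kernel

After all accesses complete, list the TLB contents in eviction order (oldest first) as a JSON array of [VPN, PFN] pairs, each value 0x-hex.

Walk each access:
#0 VA=0x98301800968 (r,kernel):
  [0] read 0x17 idx=19: raw=0x19007 flags P=1 W=1 U=1 S=0
  [1] read 0x19 idx=12: raw=0x1B007 flags P=1 W=1 U=1 S=0
  [2] read 0x1B idx=12: raw=0x1C087 flags P=1 W=1 U=1 S=1
  → PA=0x1C968 (huge @L2)  (3 entries read)
#1 VA=0xF0481E0D606 (r,kernel):
  [0] read 0x17 idx=30: raw=0x20007 flags P=1 W=1 U=1 S=0
  [1] read 0x20 idx=18: raw=0x24007 flags P=1 W=1 U=1 S=0
  [2] read 0x24 idx=15: raw=0x27007 flags P=1 W=1 U=1 S=0
  [3] read 0x27 idx=13: raw=0x2B007 flags P=1 W=1 U=1 S=0
  → PA=0x2B606  (4 entries read)
#2 VA=0xC80C2400C16 (r,kernel):
  [0] read 0x17 idx=25: raw=0x2F007 flags P=1 W=1 U=1 S=0
  [1] read 0x2F idx=3: raw=0x31007 flags P=1 W=1 U=1 S=0
  [2] read 0x31 idx=18: raw=0x34087 flags P=1 W=1 U=1 S=1
  → PA=0x34C16 (huge @L2)  (3 entries read)
#3 VA=0xC03C00003F1 (r,kernel):
  [0] read 0x17 idx=24: raw=0x36007 flags P=1 W=1 U=1 S=0
  [1] read 0x36 idx=15: raw=0x28004 flags P=0 W=0 U=1 S=0
  → PAGE_NOT_PRESENT  (2 entries read)

TLB: [["0xF0481E0D", "0x2B"], ["0xC80C2400", "0x34"]]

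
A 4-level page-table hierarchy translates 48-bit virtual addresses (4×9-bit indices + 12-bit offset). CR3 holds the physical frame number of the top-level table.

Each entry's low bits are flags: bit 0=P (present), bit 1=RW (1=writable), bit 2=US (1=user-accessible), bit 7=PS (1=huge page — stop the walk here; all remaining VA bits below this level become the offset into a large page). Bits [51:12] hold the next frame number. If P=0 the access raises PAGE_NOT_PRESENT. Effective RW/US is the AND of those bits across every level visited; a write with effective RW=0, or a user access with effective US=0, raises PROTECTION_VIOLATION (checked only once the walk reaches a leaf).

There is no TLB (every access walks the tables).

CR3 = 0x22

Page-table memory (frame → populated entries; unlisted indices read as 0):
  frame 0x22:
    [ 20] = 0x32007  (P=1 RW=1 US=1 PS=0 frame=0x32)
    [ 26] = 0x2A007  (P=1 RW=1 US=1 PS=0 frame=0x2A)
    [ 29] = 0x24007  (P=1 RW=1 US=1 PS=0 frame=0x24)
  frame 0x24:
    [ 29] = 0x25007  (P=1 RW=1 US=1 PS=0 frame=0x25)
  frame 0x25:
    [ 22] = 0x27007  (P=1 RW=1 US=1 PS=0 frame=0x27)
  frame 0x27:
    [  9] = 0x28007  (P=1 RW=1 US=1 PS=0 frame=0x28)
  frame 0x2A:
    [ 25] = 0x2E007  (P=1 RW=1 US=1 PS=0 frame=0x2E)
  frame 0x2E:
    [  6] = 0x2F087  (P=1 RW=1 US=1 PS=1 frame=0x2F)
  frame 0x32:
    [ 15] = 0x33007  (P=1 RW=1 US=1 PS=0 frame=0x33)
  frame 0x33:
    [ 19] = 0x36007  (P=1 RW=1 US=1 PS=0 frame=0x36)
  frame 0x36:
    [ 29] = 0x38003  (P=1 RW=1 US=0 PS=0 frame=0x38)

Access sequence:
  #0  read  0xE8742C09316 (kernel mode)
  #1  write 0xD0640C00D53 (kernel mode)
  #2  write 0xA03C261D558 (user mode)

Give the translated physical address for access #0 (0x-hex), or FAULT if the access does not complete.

Per-access translation:
#0 VA=0xE8742C09316 (r,kernel):
  L0 @0x22[29] → 0x24007  P=1,RW=1,US=1,PS=0
  L1 @0x24[29] → 0x25007  P=1,RW=1,US=1,PS=0
  L2 @0x25[22] → 0x27007  P=1,RW=1,US=1,PS=0
  L3 @0x27[9] → 0x28007  P=1,RW=1,US=1,PS=0
  ✓ 0x28316  — 4 lookups
#1 VA=0xD0640C00D53 (w,kernel):
  L0 @0x22[26] → 0x2A007  P=1,RW=1,US=1,PS=0
  L1 @0x2A[25] → 0x2E007  P=1,RW=1,US=1,PS=0
  L2 @0x2E[6] → 0x2F087  P=1,RW=1,US=1,PS=1
  ✓ 0x2FD53 (huge @L2)  — 3 lookups
#2 VA=0xA03C261D558 (w,user):
  L0 @0x22[20] → 0x32007  P=1,RW=1,US=1,PS=0
  L1 @0x32[15] → 0x33007  P=1,RW=1,US=1,PS=0
  L2 @0x33[19] → 0x36007  P=1,RW=1,US=1,PS=0
  L3 @0x36[29] → 0x38003  P=1,RW=1,US=0,PS=0
  → PROTECTION_VIOLATION  (4 entries read)

Access #0 PA: 0x28316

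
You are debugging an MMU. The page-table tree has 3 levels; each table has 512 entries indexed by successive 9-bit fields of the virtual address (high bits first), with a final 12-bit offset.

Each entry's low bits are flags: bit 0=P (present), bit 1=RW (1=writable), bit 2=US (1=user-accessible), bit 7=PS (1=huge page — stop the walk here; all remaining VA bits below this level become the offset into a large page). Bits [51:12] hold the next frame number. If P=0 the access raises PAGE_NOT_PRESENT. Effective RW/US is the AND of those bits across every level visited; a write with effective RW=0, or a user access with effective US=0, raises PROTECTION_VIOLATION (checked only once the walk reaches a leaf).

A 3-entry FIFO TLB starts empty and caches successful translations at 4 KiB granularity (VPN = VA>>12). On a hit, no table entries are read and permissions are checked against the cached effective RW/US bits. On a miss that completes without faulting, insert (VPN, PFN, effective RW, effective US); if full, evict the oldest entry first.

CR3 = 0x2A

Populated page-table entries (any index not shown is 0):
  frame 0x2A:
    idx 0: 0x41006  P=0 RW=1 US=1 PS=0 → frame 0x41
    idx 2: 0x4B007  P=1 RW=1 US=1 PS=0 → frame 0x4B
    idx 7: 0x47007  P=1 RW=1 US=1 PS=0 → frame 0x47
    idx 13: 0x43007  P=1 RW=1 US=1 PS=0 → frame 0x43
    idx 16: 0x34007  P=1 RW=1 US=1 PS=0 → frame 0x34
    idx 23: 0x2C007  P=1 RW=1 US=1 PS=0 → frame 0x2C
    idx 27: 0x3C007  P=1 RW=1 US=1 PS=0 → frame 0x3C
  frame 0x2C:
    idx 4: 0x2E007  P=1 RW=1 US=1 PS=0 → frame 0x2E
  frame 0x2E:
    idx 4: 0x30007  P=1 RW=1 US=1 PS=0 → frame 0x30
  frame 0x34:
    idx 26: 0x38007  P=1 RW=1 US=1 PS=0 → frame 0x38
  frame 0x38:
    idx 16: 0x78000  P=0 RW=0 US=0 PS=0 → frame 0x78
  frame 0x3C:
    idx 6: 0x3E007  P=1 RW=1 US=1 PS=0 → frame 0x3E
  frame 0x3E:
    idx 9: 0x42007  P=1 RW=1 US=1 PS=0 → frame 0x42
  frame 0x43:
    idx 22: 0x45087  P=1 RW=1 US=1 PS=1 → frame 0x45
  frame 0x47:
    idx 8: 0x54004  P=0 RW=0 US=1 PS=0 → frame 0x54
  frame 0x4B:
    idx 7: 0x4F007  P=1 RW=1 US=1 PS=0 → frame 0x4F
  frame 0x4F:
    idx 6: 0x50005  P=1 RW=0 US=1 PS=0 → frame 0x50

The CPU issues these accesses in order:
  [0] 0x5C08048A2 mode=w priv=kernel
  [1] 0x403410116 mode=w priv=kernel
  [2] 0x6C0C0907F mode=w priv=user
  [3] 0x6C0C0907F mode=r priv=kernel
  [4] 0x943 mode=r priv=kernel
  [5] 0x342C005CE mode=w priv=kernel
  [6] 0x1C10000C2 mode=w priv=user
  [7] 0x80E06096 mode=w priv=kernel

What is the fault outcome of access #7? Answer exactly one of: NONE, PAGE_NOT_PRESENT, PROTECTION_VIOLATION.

Trace:
#0 VA=0x5C08048A2 (w,kernel):
  L0: frame=0x2A idx=23 entry=0x2C007 [P=1 RW=1 US=1 PS=0]
  L1: frame=0x2C idx=4 entry=0x2E007 [P=1 RW=1 US=1 PS=0]
  L2: frame=0x2E idx=4 entry=0x30007 [P=1 RW=1 US=1 PS=0]
  ✓ 0x308A2  — 3 lookups
#1 VA=0x403410116 (w,kernel):
  L0: frame=0x2A idx=16 entry=0x34007 [P=1 RW=1 US=1 PS=0]
  L1: frame=0x34 idx=26 entry=0x38007 [P=1 RW=1 US=1 PS=0]
  L2: frame=0x38 idx=16 entry=0x78000 [P=0 RW=0 US=0 PS=0]
  → PAGE_NOT_PRESENT  (3 entries read)
#2 VA=0x6C0C0907F (w,user):
  L0: frame=0x2A idx=27 entry=0x3C007 [P=1 RW=1 US=1 PS=0]
  L1: frame=0x3C idx=6 entry=0x3E007 [P=1 RW=1 US=1 PS=0]
  L2: frame=0x3E idx=9 entry=0x42007 [P=1 RW=1 US=1 PS=0]
  ✓ 0x4207F  — 3 lookups
#3 VA=0x6C0C0907F (r,kernel):
  TLB hit vpn=0x6C0C09 → PA=0x4207F
#4 VA=0x943 (r,kernel):
  L0: frame=0x2A idx=0 entry=0x41006 [P=0 RW=1 US=1 PS=0]
  → PAGE_NOT_PRESENT  (1 entries read)
#5 VA=0x342C005CE (w,kernel):
  L0: frame=0x2A idx=13 entry=0x43007 [P=1 RW=1 US=1 PS=0]
  L1: frame=0x43 idx=22 entry=0x45087 [P=1 RW=1 US=1 PS=1]
  ✓ 0x455CE (huge @L1)  — 2 lookups
#6 VA=0x1C10000C2 (w,user):
  L0: frame=0x2A idx=7 entry=0x47007 [P=1 RW=1 US=1 PS=0]
  L1: frame=0x47 idx=8 entry=0x54004 [P=0 RW=0 US=1 PS=0]
  → PAGE_NOT_PRESENT  (2 entries read)
#7 VA=0x80E06096 (w,kernel):
  L0: frame=0x2A idx=2 entry=0x4B007 [P=1 RW=1 US=1 PS=0]
  L1: frame=0x4B idx=7 entry=0x4F007 [P=1 RW=1 US=1 PS=0]
  L2: frame=0x4F idx=6 entry=0x50005 [P=1 RW=0 US=1 PS=0]
  → PROTECTION_VIOLATION  (3 entries read)

Access #7 fault: PROTECTION_VIOLATION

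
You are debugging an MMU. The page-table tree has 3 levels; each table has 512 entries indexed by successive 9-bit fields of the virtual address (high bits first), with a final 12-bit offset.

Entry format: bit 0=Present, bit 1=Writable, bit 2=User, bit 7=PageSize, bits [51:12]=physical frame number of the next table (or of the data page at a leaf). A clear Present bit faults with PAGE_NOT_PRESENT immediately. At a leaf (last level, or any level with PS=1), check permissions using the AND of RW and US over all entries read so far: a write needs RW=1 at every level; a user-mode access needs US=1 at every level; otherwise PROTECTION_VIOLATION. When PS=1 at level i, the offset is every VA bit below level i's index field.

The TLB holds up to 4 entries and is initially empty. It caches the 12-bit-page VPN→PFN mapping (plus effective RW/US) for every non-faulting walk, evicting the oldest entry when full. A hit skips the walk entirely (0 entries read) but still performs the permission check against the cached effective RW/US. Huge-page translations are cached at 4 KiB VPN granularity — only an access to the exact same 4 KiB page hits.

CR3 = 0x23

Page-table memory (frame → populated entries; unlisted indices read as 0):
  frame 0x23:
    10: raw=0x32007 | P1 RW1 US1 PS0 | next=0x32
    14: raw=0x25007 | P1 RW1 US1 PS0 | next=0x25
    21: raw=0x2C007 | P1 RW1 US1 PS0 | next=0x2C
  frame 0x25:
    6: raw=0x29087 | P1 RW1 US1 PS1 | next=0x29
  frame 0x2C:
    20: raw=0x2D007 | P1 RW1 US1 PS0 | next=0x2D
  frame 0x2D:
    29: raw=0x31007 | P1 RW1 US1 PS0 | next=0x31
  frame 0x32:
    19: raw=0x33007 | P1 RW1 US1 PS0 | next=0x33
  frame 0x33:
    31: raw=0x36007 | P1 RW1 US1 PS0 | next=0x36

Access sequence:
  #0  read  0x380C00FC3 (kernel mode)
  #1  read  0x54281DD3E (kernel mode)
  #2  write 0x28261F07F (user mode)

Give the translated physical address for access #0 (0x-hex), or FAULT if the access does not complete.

Walk each access:
#0 VA=0x380C00FC3 (r,kernel):
  lvl0: tbl 0x23, slot 14 ⇒ 0x25007 (P1/RW1/US1/PS0)
  lvl1: tbl 0x25, slot 6 ⇒ 0x29087 (P1/RW1/US1/PS1)
  ⇒ phys 0x29FC3 (huge @L1)  [2 reads]
#1 VA=0x54281DD3E (r,kernel):
  lvl0: tbl 0x23, slot 21 ⇒ 0x2C007 (P1/RW1/US1/PS0)
  lvl1: tbl 0x2C, slot 20 ⇒ 0x2D007 (P1/RW1/US1/PS0)
  lvl2: tbl 0x2D, slot 29 ⇒ 0x31007 (P1/RW1/US1/PS0)
  ⇒ phys 0x31D3E  [3 reads]
#2 VA=0x28261F07F (w,user):
  lvl0: tbl 0x23, slot 10 ⇒ 0x32007 (P1/RW1/US1/PS0)
  lvl1: tbl 0x32, slot 19 ⇒ 0x33007 (P1/RW1/US1/PS0)
  lvl2: tbl 0x33, slot 31 ⇒ 0x36007 (P1/RW1/US1/PS0)
  ⇒ phys 0x3607F  [3 reads]

Access #0 PA: 0x29FC3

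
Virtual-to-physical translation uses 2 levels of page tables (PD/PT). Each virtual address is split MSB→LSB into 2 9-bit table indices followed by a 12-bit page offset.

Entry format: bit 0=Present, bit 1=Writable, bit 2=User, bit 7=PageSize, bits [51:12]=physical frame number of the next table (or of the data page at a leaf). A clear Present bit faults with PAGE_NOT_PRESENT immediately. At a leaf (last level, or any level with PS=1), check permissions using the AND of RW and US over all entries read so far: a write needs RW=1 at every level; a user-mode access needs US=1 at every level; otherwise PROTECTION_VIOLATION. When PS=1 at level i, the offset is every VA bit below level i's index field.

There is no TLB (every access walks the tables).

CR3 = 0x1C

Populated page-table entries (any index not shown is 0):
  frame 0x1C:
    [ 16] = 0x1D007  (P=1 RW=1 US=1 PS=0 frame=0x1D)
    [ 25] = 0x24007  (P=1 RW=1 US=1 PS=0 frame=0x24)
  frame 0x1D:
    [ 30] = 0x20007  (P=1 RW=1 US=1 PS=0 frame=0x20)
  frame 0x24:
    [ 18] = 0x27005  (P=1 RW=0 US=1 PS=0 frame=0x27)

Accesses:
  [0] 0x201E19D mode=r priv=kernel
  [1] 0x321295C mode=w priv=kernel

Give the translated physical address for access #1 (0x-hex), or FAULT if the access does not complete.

Trace:
#0 VA=0x201E19D (r,kernel):
  [0] read 0x1C idx=16: raw=0x1D007 flags P=1 W=1 U=1 S=0
  [1] read 0x1D idx=30: raw=0x20007 flags P=1 W=1 U=1 S=0
  ⇒ phys 0x2019D  [2 reads]
#1 VA=0x321295C (w,kernel):
  [0] read 0x1C idx=25: raw=0x24007 flags P=1 W=1 U=1 S=0
  [1] read 0x24 idx=18: raw=0x27005 flags P=1 W=0 U=1 S=0
  → PROTECTION_VIOLATION  (2 entries read)

Access #1 PA: FAULT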